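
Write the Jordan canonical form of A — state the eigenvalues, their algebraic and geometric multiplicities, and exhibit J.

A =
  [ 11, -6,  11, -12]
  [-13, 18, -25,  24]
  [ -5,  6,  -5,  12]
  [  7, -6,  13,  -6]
J_1(0) ⊕ J_2(6) ⊕ J_1(6)

The characteristic polynomial is
  det(x·I − A) = x^4 - 18*x^3 + 108*x^2 - 216*x = x*(x - 6)^3

Eigenvalues and multiplicities (the geometric multiplicity of λ is n − rank(A − λI), which equals the number of Jordan blocks for λ):
  λ = 0: algebraic multiplicity = 1, geometric multiplicity = 1
  λ = 6: algebraic multiplicity = 3, geometric multiplicity = 2

Determining the block sizes for each eigenvalue:
  λ = 0: one block (gm = 1), so the single block has size am = 1 → block sizes [1]
  λ = 6: 2 blocks summing to 3 forces exactly one block of size 2 and the rest size 1 → block sizes [2, 1]

Assembling the blocks gives a Jordan form
J =
  [0, 0, 0, 0]
  [0, 6, 1, 0]
  [0, 0, 6, 0]
  [0, 0, 0, 6]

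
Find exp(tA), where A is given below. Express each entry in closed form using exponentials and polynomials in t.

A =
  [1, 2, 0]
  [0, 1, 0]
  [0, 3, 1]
e^{tA} =
  [exp(t), 2*t*exp(t), 0]
  [0, exp(t), 0]
  [0, 3*t*exp(t), exp(t)]

Strategy: write A = P · J · P⁻¹ where J is a Jordan canonical form, so e^{tA} = P · e^{tJ} · P⁻¹, and e^{tJ} can be computed block-by-block.

A has Jordan form
J =
  [1, 1, 0]
  [0, 1, 0]
  [0, 0, 1]
(up to reordering of blocks).

Per-block formulas:
  For a 2×2 Jordan block J_2(1): exp(t · J_2(1)) = e^(1t)·(I + t·N), where N is the 2×2 nilpotent shift.
  For a 1×1 block at λ = 1: exp(t · [1]) = [e^(1t)].

After assembling e^{tJ} and conjugating by P, we get:

e^{tA} =
  [exp(t), 2*t*exp(t), 0]
  [0, exp(t), 0]
  [0, 3*t*exp(t), exp(t)]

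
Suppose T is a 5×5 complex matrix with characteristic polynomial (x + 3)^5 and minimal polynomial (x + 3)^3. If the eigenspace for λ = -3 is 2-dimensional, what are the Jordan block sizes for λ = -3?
Block sizes for λ = -3: [3, 2]

Step 1 — from the characteristic polynomial, algebraic multiplicity of λ = -3 is 5. From dim ker(T − (-3)·I) = 2, there are exactly 2 Jordan blocks for λ = -3.
Step 2 — from the minimal polynomial, the factor (x + 3)^3 tells us the largest block for λ = -3 has size 3.
Step 3 — with total size 5, 2 blocks, and largest block 3, the block sizes (in nonincreasing order) are [3, 2].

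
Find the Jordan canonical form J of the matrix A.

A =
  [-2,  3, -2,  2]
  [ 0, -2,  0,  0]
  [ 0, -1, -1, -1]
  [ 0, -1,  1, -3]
J_2(-2) ⊕ J_2(-2)

The characteristic polynomial is
  det(x·I − A) = x^4 + 8*x^3 + 24*x^2 + 32*x + 16 = (x + 2)^4

Eigenvalues and multiplicities (the geometric multiplicity of λ is n − rank(A − λI), which equals the number of Jordan blocks for λ):
  λ = -2: algebraic multiplicity = 4, geometric multiplicity = 2

Determining the block sizes for each eigenvalue:
  λ = -2: with am = 4 and gm = 2, the partition is not yet determined (e.g. several partitions of 4 into 2 parts exist). Let N = A − (-2)·I. Computing rank(N^1) = 2, rank(N^2) = 0; the number of blocks of size ≥ j is rank(N^{j−1}) − rank(N^j), giving [2, 2]. So we have 2 block(s) of size 2 → block sizes [2, 2]

Assembling the blocks gives a Jordan form
J =
  [-2,  1,  0,  0]
  [ 0, -2,  0,  0]
  [ 0,  0, -2,  1]
  [ 0,  0,  0, -2]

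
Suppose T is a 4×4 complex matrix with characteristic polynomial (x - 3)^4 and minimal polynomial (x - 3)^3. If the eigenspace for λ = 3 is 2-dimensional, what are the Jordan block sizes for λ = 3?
Block sizes for λ = 3: [3, 1]

Step 1 — from the characteristic polynomial, algebraic multiplicity of λ = 3 is 4. From dim ker(T − (3)·I) = 2, there are exactly 2 Jordan blocks for λ = 3.
Step 2 — from the minimal polynomial, the factor (x − 3)^3 tells us the largest block for λ = 3 has size 3.
Step 3 — with total size 4, 2 blocks, and largest block 3, the block sizes (in nonincreasing order) are [3, 1].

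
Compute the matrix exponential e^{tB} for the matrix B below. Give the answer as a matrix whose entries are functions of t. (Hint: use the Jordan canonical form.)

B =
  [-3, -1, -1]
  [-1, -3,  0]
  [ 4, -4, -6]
e^{tB} =
  [-t^2*exp(-4*t) + t*exp(-4*t) + exp(-4*t), t^2*exp(-4*t) - t*exp(-4*t), t^2*exp(-4*t)/2 - t*exp(-4*t)]
  [-t^2*exp(-4*t) - t*exp(-4*t), t^2*exp(-4*t) + t*exp(-4*t) + exp(-4*t), t^2*exp(-4*t)/2]
  [4*t*exp(-4*t), -4*t*exp(-4*t), -2*t*exp(-4*t) + exp(-4*t)]

Strategy: write B = P · J · P⁻¹ where J is a Jordan canonical form, so e^{tB} = P · e^{tJ} · P⁻¹, and e^{tJ} can be computed block-by-block.

B has Jordan form
J =
  [-4,  1,  0]
  [ 0, -4,  1]
  [ 0,  0, -4]
(up to reordering of blocks).

Per-block formulas:
  For a 3×3 Jordan block J_3(-4): exp(t · J_3(-4)) = e^(-4t)·(I + t·N + (t^2/2)·N^2), where N is the 3×3 nilpotent shift.

After assembling e^{tJ} and conjugating by P, we get:

e^{tB} =
  [-t^2*exp(-4*t) + t*exp(-4*t) + exp(-4*t), t^2*exp(-4*t) - t*exp(-4*t), t^2*exp(-4*t)/2 - t*exp(-4*t)]
  [-t^2*exp(-4*t) - t*exp(-4*t), t^2*exp(-4*t) + t*exp(-4*t) + exp(-4*t), t^2*exp(-4*t)/2]
  [4*t*exp(-4*t), -4*t*exp(-4*t), -2*t*exp(-4*t) + exp(-4*t)]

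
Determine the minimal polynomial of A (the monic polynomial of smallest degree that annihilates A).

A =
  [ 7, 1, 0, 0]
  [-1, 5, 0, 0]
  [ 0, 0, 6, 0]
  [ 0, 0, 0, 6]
x^2 - 12*x + 36

The characteristic polynomial is χ_A(x) = (x - 6)^4, so the eigenvalues are known. The minimal polynomial is
  m_A(x) = Π_λ (x − λ)^{k_λ}
where k_λ is the size of the *largest* Jordan block for λ (equivalently, the smallest k with (A − λI)^k v = 0 for every generalised eigenvector v of λ).

  λ = 6: largest Jordan block has size 2, contributing (x − 6)^2

So m_A(x) = (x - 6)^2 = x^2 - 12*x + 36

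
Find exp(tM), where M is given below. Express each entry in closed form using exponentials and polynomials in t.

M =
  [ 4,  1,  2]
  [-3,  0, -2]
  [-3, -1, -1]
e^{tM} =
  [3*t*exp(t) + exp(t), t*exp(t), 2*t*exp(t)]
  [-3*t*exp(t), -t*exp(t) + exp(t), -2*t*exp(t)]
  [-3*t*exp(t), -t*exp(t), -2*t*exp(t) + exp(t)]

Strategy: write M = P · J · P⁻¹ where J is a Jordan canonical form, so e^{tM} = P · e^{tJ} · P⁻¹, and e^{tJ} can be computed block-by-block.

M has Jordan form
J =
  [1, 1, 0]
  [0, 1, 0]
  [0, 0, 1]
(up to reordering of blocks).

Per-block formulas:
  For a 1×1 block at λ = 1: exp(t · [1]) = [e^(1t)].
  For a 2×2 Jordan block J_2(1): exp(t · J_2(1)) = e^(1t)·(I + t·N), where N is the 2×2 nilpotent shift.

After assembling e^{tJ} and conjugating by P, we get:

e^{tM} =
  [3*t*exp(t) + exp(t), t*exp(t), 2*t*exp(t)]
  [-3*t*exp(t), -t*exp(t) + exp(t), -2*t*exp(t)]
  [-3*t*exp(t), -t*exp(t), -2*t*exp(t) + exp(t)]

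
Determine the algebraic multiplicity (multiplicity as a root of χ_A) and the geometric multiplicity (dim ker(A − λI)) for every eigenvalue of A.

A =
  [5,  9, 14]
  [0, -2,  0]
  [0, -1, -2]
λ = -2: alg = 2, geom = 1; λ = 5: alg = 1, geom = 1

Step 1 — factor the characteristic polynomial to read off the algebraic multiplicities:
  χ_A(x) = (x - 5)*(x + 2)^2

Step 2 — compute geometric multiplicities via the rank-nullity identity g(λ) = n − rank(A − λI):
  rank(A − (-2)·I) = 2, so dim ker(A − (-2)·I) = n − 2 = 1
  rank(A − (5)·I) = 2, so dim ker(A − (5)·I) = n − 2 = 1

Summary:
  λ = -2: algebraic multiplicity = 2, geometric multiplicity = 1
  λ = 5: algebraic multiplicity = 1, geometric multiplicity = 1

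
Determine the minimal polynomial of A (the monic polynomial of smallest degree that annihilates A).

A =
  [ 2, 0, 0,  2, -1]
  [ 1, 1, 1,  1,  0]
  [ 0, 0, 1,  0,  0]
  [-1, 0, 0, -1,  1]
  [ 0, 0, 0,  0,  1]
x^3 - 2*x^2 + x

The characteristic polynomial is χ_A(x) = x*(x - 1)^4, so the eigenvalues are known. The minimal polynomial is
  m_A(x) = Π_λ (x − λ)^{k_λ}
where k_λ is the size of the *largest* Jordan block for λ (equivalently, the smallest k with (A − λI)^k v = 0 for every generalised eigenvector v of λ).

  λ = 0: largest Jordan block has size 1, contributing (x − 0)
  λ = 1: largest Jordan block has size 2, contributing (x − 1)^2

So m_A(x) = x*(x - 1)^2 = x^3 - 2*x^2 + x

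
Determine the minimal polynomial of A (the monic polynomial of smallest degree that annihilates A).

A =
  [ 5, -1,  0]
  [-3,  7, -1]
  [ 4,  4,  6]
x^3 - 18*x^2 + 108*x - 216

The characteristic polynomial is χ_A(x) = (x - 6)^3, so the eigenvalues are known. The minimal polynomial is
  m_A(x) = Π_λ (x − λ)^{k_λ}
where k_λ is the size of the *largest* Jordan block for λ (equivalently, the smallest k with (A − λI)^k v = 0 for every generalised eigenvector v of λ).

  λ = 6: largest Jordan block has size 3, contributing (x − 6)^3

So m_A(x) = (x - 6)^3 = x^3 - 18*x^2 + 108*x - 216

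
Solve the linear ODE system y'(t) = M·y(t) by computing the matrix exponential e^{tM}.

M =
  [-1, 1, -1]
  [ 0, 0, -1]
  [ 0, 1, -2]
e^{tM} =
  [exp(-t), t*exp(-t), -t*exp(-t)]
  [0, t*exp(-t) + exp(-t), -t*exp(-t)]
  [0, t*exp(-t), -t*exp(-t) + exp(-t)]

Strategy: write M = P · J · P⁻¹ where J is a Jordan canonical form, so e^{tM} = P · e^{tJ} · P⁻¹, and e^{tJ} can be computed block-by-block.

M has Jordan form
J =
  [-1,  1,  0]
  [ 0, -1,  0]
  [ 0,  0, -1]
(up to reordering of blocks).

Per-block formulas:
  For a 2×2 Jordan block J_2(-1): exp(t · J_2(-1)) = e^(-1t)·(I + t·N), where N is the 2×2 nilpotent shift.
  For a 1×1 block at λ = -1: exp(t · [-1]) = [e^(-1t)].

After assembling e^{tJ} and conjugating by P, we get:

e^{tM} =
  [exp(-t), t*exp(-t), -t*exp(-t)]
  [0, t*exp(-t) + exp(-t), -t*exp(-t)]
  [0, t*exp(-t), -t*exp(-t) + exp(-t)]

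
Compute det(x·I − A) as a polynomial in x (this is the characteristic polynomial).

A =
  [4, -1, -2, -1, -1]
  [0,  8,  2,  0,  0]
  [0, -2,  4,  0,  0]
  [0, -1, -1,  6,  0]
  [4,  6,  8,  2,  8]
x^5 - 30*x^4 + 360*x^3 - 2160*x^2 + 6480*x - 7776

Expanding det(x·I − A) (e.g. by cofactor expansion or by noting that A is similar to its Jordan form J, which has the same characteristic polynomial as A) gives
  χ_A(x) = x^5 - 30*x^4 + 360*x^3 - 2160*x^2 + 6480*x - 7776
which factors as (x - 6)^5. The eigenvalues (with algebraic multiplicities) are λ = 6 with multiplicity 5.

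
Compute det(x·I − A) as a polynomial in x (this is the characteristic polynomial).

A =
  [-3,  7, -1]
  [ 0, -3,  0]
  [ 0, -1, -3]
x^3 + 9*x^2 + 27*x + 27

Expanding det(x·I − A) (e.g. by cofactor expansion or by noting that A is similar to its Jordan form J, which has the same characteristic polynomial as A) gives
  χ_A(x) = x^3 + 9*x^2 + 27*x + 27
which factors as (x + 3)^3. The eigenvalues (with algebraic multiplicities) are λ = -3 with multiplicity 3.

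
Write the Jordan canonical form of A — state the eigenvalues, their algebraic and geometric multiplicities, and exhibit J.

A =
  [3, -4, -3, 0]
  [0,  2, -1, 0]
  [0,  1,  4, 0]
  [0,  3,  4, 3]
J_3(3) ⊕ J_1(3)

The characteristic polynomial is
  det(x·I − A) = x^4 - 12*x^3 + 54*x^2 - 108*x + 81 = (x - 3)^4

Eigenvalues and multiplicities (the geometric multiplicity of λ is n − rank(A − λI), which equals the number of Jordan blocks for λ):
  λ = 3: algebraic multiplicity = 4, geometric multiplicity = 2

Determining the block sizes for each eigenvalue:
  λ = 3: with am = 4 and gm = 2, the partition is not yet determined (e.g. several partitions of 4 into 2 parts exist). Let N = A − (3)·I. Computing rank(N^1) = 2, rank(N^2) = 1, rank(N^3) = 0; the number of blocks of size ≥ j is rank(N^{j−1}) − rank(N^j), giving [2, 1, 1]. So we have 1 block(s) of size 3, 1 block(s) of size 1 → block sizes [3, 1]

Assembling the blocks gives a Jordan form
J =
  [3, 1, 0, 0]
  [0, 3, 1, 0]
  [0, 0, 3, 0]
  [0, 0, 0, 3]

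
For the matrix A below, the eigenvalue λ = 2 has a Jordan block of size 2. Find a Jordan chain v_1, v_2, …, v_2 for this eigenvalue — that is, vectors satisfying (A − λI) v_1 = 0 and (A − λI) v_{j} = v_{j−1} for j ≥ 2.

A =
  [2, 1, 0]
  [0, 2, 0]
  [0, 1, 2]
A Jordan chain for λ = 2 of length 2:
v_1 = (1, 0, 1)ᵀ
v_2 = (0, 1, 0)ᵀ

Let N = A − (2)·I. We want v_2 with N^2 v_2 = 0 but N^1 v_2 ≠ 0; then v_{j-1} := N · v_j for j = 2, …, 2.

Pick v_2 = (0, 1, 0)ᵀ.
Then v_1 = N · v_2 = (1, 0, 1)ᵀ.

Sanity check: (A − (2)·I) v_1 = (0, 0, 0)ᵀ = 0. ✓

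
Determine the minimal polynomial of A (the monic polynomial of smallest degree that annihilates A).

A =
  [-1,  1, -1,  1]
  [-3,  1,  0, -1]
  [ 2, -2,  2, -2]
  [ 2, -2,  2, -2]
x^3

The characteristic polynomial is χ_A(x) = x^4, so the eigenvalues are known. The minimal polynomial is
  m_A(x) = Π_λ (x − λ)^{k_λ}
where k_λ is the size of the *largest* Jordan block for λ (equivalently, the smallest k with (A − λI)^k v = 0 for every generalised eigenvector v of λ).

  λ = 0: largest Jordan block has size 3, contributing (x − 0)^3

So m_A(x) = x^3 = x^3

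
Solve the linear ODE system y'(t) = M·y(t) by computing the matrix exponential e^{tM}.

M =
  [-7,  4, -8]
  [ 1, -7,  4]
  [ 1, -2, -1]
e^{tM} =
  [-2*t*exp(-5*t) + exp(-5*t), 4*t*exp(-5*t), -8*t*exp(-5*t)]
  [t*exp(-5*t), -2*t*exp(-5*t) + exp(-5*t), 4*t*exp(-5*t)]
  [t*exp(-5*t), -2*t*exp(-5*t), 4*t*exp(-5*t) + exp(-5*t)]

Strategy: write M = P · J · P⁻¹ where J is a Jordan canonical form, so e^{tM} = P · e^{tJ} · P⁻¹, and e^{tJ} can be computed block-by-block.

M has Jordan form
J =
  [-5,  1,  0]
  [ 0, -5,  0]
  [ 0,  0, -5]
(up to reordering of blocks).

Per-block formulas:
  For a 2×2 Jordan block J_2(-5): exp(t · J_2(-5)) = e^(-5t)·(I + t·N), where N is the 2×2 nilpotent shift.
  For a 1×1 block at λ = -5: exp(t · [-5]) = [e^(-5t)].

After assembling e^{tJ} and conjugating by P, we get:

e^{tM} =
  [-2*t*exp(-5*t) + exp(-5*t), 4*t*exp(-5*t), -8*t*exp(-5*t)]
  [t*exp(-5*t), -2*t*exp(-5*t) + exp(-5*t), 4*t*exp(-5*t)]
  [t*exp(-5*t), -2*t*exp(-5*t), 4*t*exp(-5*t) + exp(-5*t)]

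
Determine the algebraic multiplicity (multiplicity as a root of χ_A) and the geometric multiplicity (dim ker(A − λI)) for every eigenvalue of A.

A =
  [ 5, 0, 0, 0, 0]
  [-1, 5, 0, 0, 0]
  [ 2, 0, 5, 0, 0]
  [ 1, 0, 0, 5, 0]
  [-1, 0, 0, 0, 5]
λ = 5: alg = 5, geom = 4

Step 1 — factor the characteristic polynomial to read off the algebraic multiplicities:
  χ_A(x) = (x - 5)^5

Step 2 — compute geometric multiplicities via the rank-nullity identity g(λ) = n − rank(A − λI):
  rank(A − (5)·I) = 1, so dim ker(A − (5)·I) = n − 1 = 4

Summary:
  λ = 5: algebraic multiplicity = 5, geometric multiplicity = 4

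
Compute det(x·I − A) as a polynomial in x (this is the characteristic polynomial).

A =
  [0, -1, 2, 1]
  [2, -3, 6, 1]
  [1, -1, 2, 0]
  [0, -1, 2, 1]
x^4

Expanding det(x·I − A) (e.g. by cofactor expansion or by noting that A is similar to its Jordan form J, which has the same characteristic polynomial as A) gives
  χ_A(x) = x^4
which factors as x^4. The eigenvalues (with algebraic multiplicities) are λ = 0 with multiplicity 4.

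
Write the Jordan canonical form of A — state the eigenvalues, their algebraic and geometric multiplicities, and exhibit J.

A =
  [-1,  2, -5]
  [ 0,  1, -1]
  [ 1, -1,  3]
J_3(1)

The characteristic polynomial is
  det(x·I − A) = x^3 - 3*x^2 + 3*x - 1 = (x - 1)^3

Eigenvalues and multiplicities (the geometric multiplicity of λ is n − rank(A − λI), which equals the number of Jordan blocks for λ):
  λ = 1: algebraic multiplicity = 3, geometric multiplicity = 1

Determining the block sizes for each eigenvalue:
  λ = 1: one block (gm = 1), so the single block has size am = 3 → block sizes [3]

Assembling the blocks gives a Jordan form
J =
  [1, 1, 0]
  [0, 1, 1]
  [0, 0, 1]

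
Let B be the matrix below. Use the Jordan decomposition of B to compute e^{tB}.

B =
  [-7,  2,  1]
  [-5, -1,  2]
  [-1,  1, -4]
e^{tB} =
  [-t^2*exp(-4*t) - 3*t*exp(-4*t) + exp(-4*t), t^2*exp(-4*t)/2 + 2*t*exp(-4*t), t^2*exp(-4*t)/2 + t*exp(-4*t)]
  [-t^2*exp(-4*t) - 5*t*exp(-4*t), t^2*exp(-4*t)/2 + 3*t*exp(-4*t) + exp(-4*t), t^2*exp(-4*t)/2 + 2*t*exp(-4*t)]
  [-t^2*exp(-4*t) - t*exp(-4*t), t^2*exp(-4*t)/2 + t*exp(-4*t), t^2*exp(-4*t)/2 + exp(-4*t)]

Strategy: write B = P · J · P⁻¹ where J is a Jordan canonical form, so e^{tB} = P · e^{tJ} · P⁻¹, and e^{tJ} can be computed block-by-block.

B has Jordan form
J =
  [-4,  1,  0]
  [ 0, -4,  1]
  [ 0,  0, -4]
(up to reordering of blocks).

Per-block formulas:
  For a 3×3 Jordan block J_3(-4): exp(t · J_3(-4)) = e^(-4t)·(I + t·N + (t^2/2)·N^2), where N is the 3×3 nilpotent shift.

After assembling e^{tJ} and conjugating by P, we get:

e^{tB} =
  [-t^2*exp(-4*t) - 3*t*exp(-4*t) + exp(-4*t), t^2*exp(-4*t)/2 + 2*t*exp(-4*t), t^2*exp(-4*t)/2 + t*exp(-4*t)]
  [-t^2*exp(-4*t) - 5*t*exp(-4*t), t^2*exp(-4*t)/2 + 3*t*exp(-4*t) + exp(-4*t), t^2*exp(-4*t)/2 + 2*t*exp(-4*t)]
  [-t^2*exp(-4*t) - t*exp(-4*t), t^2*exp(-4*t)/2 + t*exp(-4*t), t^2*exp(-4*t)/2 + exp(-4*t)]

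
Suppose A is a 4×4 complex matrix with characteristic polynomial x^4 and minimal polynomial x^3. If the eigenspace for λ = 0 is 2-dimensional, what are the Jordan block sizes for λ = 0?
Block sizes for λ = 0: [3, 1]

Step 1 — from the characteristic polynomial, algebraic multiplicity of λ = 0 is 4. From dim ker(A − (0)·I) = 2, there are exactly 2 Jordan blocks for λ = 0.
Step 2 — from the minimal polynomial, the factor (x − 0)^3 tells us the largest block for λ = 0 has size 3.
Step 3 — with total size 4, 2 blocks, and largest block 3, the block sizes (in nonincreasing order) are [3, 1].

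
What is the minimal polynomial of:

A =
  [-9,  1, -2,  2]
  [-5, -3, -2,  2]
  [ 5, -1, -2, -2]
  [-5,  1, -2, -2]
x^2 + 8*x + 16

The characteristic polynomial is χ_A(x) = (x + 4)^4, so the eigenvalues are known. The minimal polynomial is
  m_A(x) = Π_λ (x − λ)^{k_λ}
where k_λ is the size of the *largest* Jordan block for λ (equivalently, the smallest k with (A − λI)^k v = 0 for every generalised eigenvector v of λ).

  λ = -4: largest Jordan block has size 2, contributing (x + 4)^2

So m_A(x) = (x + 4)^2 = x^2 + 8*x + 16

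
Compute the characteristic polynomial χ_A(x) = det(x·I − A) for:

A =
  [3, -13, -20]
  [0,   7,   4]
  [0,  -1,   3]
x^3 - 13*x^2 + 55*x - 75

Expanding det(x·I − A) (e.g. by cofactor expansion or by noting that A is similar to its Jordan form J, which has the same characteristic polynomial as A) gives
  χ_A(x) = x^3 - 13*x^2 + 55*x - 75
which factors as (x - 5)^2*(x - 3). The eigenvalues (with algebraic multiplicities) are λ = 3 with multiplicity 1, λ = 5 with multiplicity 2.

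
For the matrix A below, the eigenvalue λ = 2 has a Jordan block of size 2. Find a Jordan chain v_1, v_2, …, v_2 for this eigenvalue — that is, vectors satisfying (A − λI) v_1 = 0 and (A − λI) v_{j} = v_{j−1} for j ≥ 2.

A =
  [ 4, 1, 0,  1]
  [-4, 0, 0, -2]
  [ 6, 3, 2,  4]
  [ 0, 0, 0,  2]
A Jordan chain for λ = 2 of length 2:
v_1 = (2, -4, 6, 0)ᵀ
v_2 = (1, 0, 0, 0)ᵀ

Let N = A − (2)·I. We want v_2 with N^2 v_2 = 0 but N^1 v_2 ≠ 0; then v_{j-1} := N · v_j for j = 2, …, 2.

Pick v_2 = (1, 0, 0, 0)ᵀ.
Then v_1 = N · v_2 = (2, -4, 6, 0)ᵀ.

Sanity check: (A − (2)·I) v_1 = (0, 0, 0, 0)ᵀ = 0. ✓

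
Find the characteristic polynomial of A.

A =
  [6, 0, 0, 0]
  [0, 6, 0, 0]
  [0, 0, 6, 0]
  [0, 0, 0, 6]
x^4 - 24*x^3 + 216*x^2 - 864*x + 1296

Expanding det(x·I − A) (e.g. by cofactor expansion or by noting that A is similar to its Jordan form J, which has the same characteristic polynomial as A) gives
  χ_A(x) = x^4 - 24*x^3 + 216*x^2 - 864*x + 1296
which factors as (x - 6)^4. The eigenvalues (with algebraic multiplicities) are λ = 6 with multiplicity 4.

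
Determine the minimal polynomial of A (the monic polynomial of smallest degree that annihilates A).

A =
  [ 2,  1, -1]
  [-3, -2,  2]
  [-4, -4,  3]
x^3 - 3*x^2 + 3*x - 1

The characteristic polynomial is χ_A(x) = (x - 1)^3, so the eigenvalues are known. The minimal polynomial is
  m_A(x) = Π_λ (x − λ)^{k_λ}
where k_λ is the size of the *largest* Jordan block for λ (equivalently, the smallest k with (A − λI)^k v = 0 for every generalised eigenvector v of λ).

  λ = 1: largest Jordan block has size 3, contributing (x − 1)^3

So m_A(x) = (x - 1)^3 = x^3 - 3*x^2 + 3*x - 1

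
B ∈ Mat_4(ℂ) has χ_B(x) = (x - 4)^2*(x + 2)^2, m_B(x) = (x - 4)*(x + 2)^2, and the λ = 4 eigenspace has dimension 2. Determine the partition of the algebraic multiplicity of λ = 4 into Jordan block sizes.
Block sizes for λ = 4: [1, 1]

Step 1 — from the characteristic polynomial, algebraic multiplicity of λ = 4 is 2. From dim ker(B − (4)·I) = 2, there are exactly 2 Jordan blocks for λ = 4.
Step 2 — from the minimal polynomial, the factor (x − 4) tells us the largest block for λ = 4 has size 1.
Step 3 — with total size 2, 2 blocks, and largest block 1, the block sizes (in nonincreasing order) are [1, 1].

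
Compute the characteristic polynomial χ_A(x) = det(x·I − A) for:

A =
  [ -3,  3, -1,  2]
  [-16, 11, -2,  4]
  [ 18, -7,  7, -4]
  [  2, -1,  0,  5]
x^4 - 20*x^3 + 150*x^2 - 500*x + 625

Expanding det(x·I − A) (e.g. by cofactor expansion or by noting that A is similar to its Jordan form J, which has the same characteristic polynomial as A) gives
  χ_A(x) = x^4 - 20*x^3 + 150*x^2 - 500*x + 625
which factors as (x - 5)^4. The eigenvalues (with algebraic multiplicities) are λ = 5 with multiplicity 4.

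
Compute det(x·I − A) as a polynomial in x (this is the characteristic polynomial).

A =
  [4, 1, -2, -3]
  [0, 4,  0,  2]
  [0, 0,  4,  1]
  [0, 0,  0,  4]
x^4 - 16*x^3 + 96*x^2 - 256*x + 256

Expanding det(x·I − A) (e.g. by cofactor expansion or by noting that A is similar to its Jordan form J, which has the same characteristic polynomial as A) gives
  χ_A(x) = x^4 - 16*x^3 + 96*x^2 - 256*x + 256
which factors as (x - 4)^4. The eigenvalues (with algebraic multiplicities) are λ = 4 with multiplicity 4.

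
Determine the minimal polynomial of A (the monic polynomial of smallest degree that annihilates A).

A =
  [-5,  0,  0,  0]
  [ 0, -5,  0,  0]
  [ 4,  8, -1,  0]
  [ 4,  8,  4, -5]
x^2 + 6*x + 5

The characteristic polynomial is χ_A(x) = (x + 1)*(x + 5)^3, so the eigenvalues are known. The minimal polynomial is
  m_A(x) = Π_λ (x − λ)^{k_λ}
where k_λ is the size of the *largest* Jordan block for λ (equivalently, the smallest k with (A − λI)^k v = 0 for every generalised eigenvector v of λ).

  λ = -5: largest Jordan block has size 1, contributing (x + 5)
  λ = -1: largest Jordan block has size 1, contributing (x + 1)

So m_A(x) = (x + 1)*(x + 5) = x^2 + 6*x + 5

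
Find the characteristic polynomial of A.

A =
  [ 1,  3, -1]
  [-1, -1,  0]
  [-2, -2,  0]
x^3

Expanding det(x·I − A) (e.g. by cofactor expansion or by noting that A is similar to its Jordan form J, which has the same characteristic polynomial as A) gives
  χ_A(x) = x^3
which factors as x^3. The eigenvalues (with algebraic multiplicities) are λ = 0 with multiplicity 3.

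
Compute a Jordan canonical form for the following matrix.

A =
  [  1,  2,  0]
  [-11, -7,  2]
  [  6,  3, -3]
J_3(-3)

The characteristic polynomial is
  det(x·I − A) = x^3 + 9*x^2 + 27*x + 27 = (x + 3)^3

Eigenvalues and multiplicities (the geometric multiplicity of λ is n − rank(A − λI), which equals the number of Jordan blocks for λ):
  λ = -3: algebraic multiplicity = 3, geometric multiplicity = 1

Determining the block sizes for each eigenvalue:
  λ = -3: one block (gm = 1), so the single block has size am = 3 → block sizes [3]

Assembling the blocks gives a Jordan form
J =
  [-3,  1,  0]
  [ 0, -3,  1]
  [ 0,  0, -3]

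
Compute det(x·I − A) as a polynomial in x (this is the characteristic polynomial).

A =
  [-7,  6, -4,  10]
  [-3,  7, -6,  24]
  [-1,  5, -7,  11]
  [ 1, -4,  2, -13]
x^4 + 20*x^3 + 150*x^2 + 500*x + 625

Expanding det(x·I − A) (e.g. by cofactor expansion or by noting that A is similar to its Jordan form J, which has the same characteristic polynomial as A) gives
  χ_A(x) = x^4 + 20*x^3 + 150*x^2 + 500*x + 625
which factors as (x + 5)^4. The eigenvalues (with algebraic multiplicities) are λ = -5 with multiplicity 4.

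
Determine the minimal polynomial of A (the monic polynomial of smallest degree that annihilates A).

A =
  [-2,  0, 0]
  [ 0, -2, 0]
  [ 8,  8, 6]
x^2 - 4*x - 12

The characteristic polynomial is χ_A(x) = (x - 6)*(x + 2)^2, so the eigenvalues are known. The minimal polynomial is
  m_A(x) = Π_λ (x − λ)^{k_λ}
where k_λ is the size of the *largest* Jordan block for λ (equivalently, the smallest k with (A − λI)^k v = 0 for every generalised eigenvector v of λ).

  λ = -2: largest Jordan block has size 1, contributing (x + 2)
  λ = 6: largest Jordan block has size 1, contributing (x − 6)

So m_A(x) = (x - 6)*(x + 2) = x^2 - 4*x - 12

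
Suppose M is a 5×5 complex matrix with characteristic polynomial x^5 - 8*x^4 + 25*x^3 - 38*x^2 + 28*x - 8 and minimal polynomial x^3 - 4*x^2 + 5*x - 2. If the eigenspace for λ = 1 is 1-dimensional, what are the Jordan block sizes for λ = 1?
Block sizes for λ = 1: [2]

Step 1 — from the characteristic polynomial, algebraic multiplicity of λ = 1 is 2. From dim ker(M − (1)·I) = 1, there are exactly 1 Jordan blocks for λ = 1.
Step 2 — from the minimal polynomial, the factor (x − 1)^2 tells us the largest block for λ = 1 has size 2.
Step 3 — with total size 2, 1 blocks, and largest block 2, the block sizes (in nonincreasing order) are [2].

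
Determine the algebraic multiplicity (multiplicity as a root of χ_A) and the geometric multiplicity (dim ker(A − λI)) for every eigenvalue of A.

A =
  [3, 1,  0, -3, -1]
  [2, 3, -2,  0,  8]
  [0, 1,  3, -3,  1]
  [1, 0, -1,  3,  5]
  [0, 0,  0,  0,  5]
λ = 3: alg = 4, geom = 2; λ = 5: alg = 1, geom = 1

Step 1 — factor the characteristic polynomial to read off the algebraic multiplicities:
  χ_A(x) = (x - 5)*(x - 3)^4

Step 2 — compute geometric multiplicities via the rank-nullity identity g(λ) = n − rank(A − λI):
  rank(A − (3)·I) = 3, so dim ker(A − (3)·I) = n − 3 = 2
  rank(A − (5)·I) = 4, so dim ker(A − (5)·I) = n − 4 = 1

Summary:
  λ = 3: algebraic multiplicity = 4, geometric multiplicity = 2
  λ = 5: algebraic multiplicity = 1, geometric multiplicity = 1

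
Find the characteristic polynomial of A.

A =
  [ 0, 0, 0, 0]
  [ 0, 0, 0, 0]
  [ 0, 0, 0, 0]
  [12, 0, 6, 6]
x^4 - 6*x^3

Expanding det(x·I − A) (e.g. by cofactor expansion or by noting that A is similar to its Jordan form J, which has the same characteristic polynomial as A) gives
  χ_A(x) = x^4 - 6*x^3
which factors as x^3*(x - 6). The eigenvalues (with algebraic multiplicities) are λ = 0 with multiplicity 3, λ = 6 with multiplicity 1.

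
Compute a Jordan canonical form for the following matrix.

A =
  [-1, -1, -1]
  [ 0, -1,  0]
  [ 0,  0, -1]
J_2(-1) ⊕ J_1(-1)

The characteristic polynomial is
  det(x·I − A) = x^3 + 3*x^2 + 3*x + 1 = (x + 1)^3

Eigenvalues and multiplicities (the geometric multiplicity of λ is n − rank(A − λI), which equals the number of Jordan blocks for λ):
  λ = -1: algebraic multiplicity = 3, geometric multiplicity = 2

Determining the block sizes for each eigenvalue:
  λ = -1: 2 blocks summing to 3 forces exactly one block of size 2 and the rest size 1 → block sizes [2, 1]

Assembling the blocks gives a Jordan form
J =
  [-1,  1,  0]
  [ 0, -1,  0]
  [ 0,  0, -1]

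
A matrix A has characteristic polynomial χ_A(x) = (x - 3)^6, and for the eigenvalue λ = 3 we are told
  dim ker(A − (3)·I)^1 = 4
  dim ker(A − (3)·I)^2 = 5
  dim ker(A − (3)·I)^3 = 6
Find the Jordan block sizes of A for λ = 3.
Block sizes for λ = 3: [3, 1, 1, 1]

From the dimensions of kernels of powers, the number of Jordan blocks of size at least j is d_j − d_{j−1} where d_j = dim ker(N^j) (with d_0 = 0). Computing the differences gives [4, 1, 1].
The number of blocks of size exactly k is (#blocks of size ≥ k) − (#blocks of size ≥ k + 1), so the partition is: 3 block(s) of size 1, 1 block(s) of size 3.
In nonincreasing order the block sizes are [3, 1, 1, 1].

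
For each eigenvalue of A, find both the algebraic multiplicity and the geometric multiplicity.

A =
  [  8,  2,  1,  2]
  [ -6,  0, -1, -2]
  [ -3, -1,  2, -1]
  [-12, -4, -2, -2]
λ = 2: alg = 4, geom = 2

Step 1 — factor the characteristic polynomial to read off the algebraic multiplicities:
  χ_A(x) = (x - 2)^4

Step 2 — compute geometric multiplicities via the rank-nullity identity g(λ) = n − rank(A − λI):
  rank(A − (2)·I) = 2, so dim ker(A − (2)·I) = n − 2 = 2

Summary:
  λ = 2: algebraic multiplicity = 4, geometric multiplicity = 2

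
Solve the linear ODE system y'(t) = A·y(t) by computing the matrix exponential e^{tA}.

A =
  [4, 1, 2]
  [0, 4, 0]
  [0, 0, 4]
e^{tA} =
  [exp(4*t), t*exp(4*t), 2*t*exp(4*t)]
  [0, exp(4*t), 0]
  [0, 0, exp(4*t)]

Strategy: write A = P · J · P⁻¹ where J is a Jordan canonical form, so e^{tA} = P · e^{tJ} · P⁻¹, and e^{tJ} can be computed block-by-block.

A has Jordan form
J =
  [4, 1, 0]
  [0, 4, 0]
  [0, 0, 4]
(up to reordering of blocks).

Per-block formulas:
  For a 1×1 block at λ = 4: exp(t · [4]) = [e^(4t)].
  For a 2×2 Jordan block J_2(4): exp(t · J_2(4)) = e^(4t)·(I + t·N), where N is the 2×2 nilpotent shift.

After assembling e^{tJ} and conjugating by P, we get:

e^{tA} =
  [exp(4*t), t*exp(4*t), 2*t*exp(4*t)]
  [0, exp(4*t), 0]
  [0, 0, exp(4*t)]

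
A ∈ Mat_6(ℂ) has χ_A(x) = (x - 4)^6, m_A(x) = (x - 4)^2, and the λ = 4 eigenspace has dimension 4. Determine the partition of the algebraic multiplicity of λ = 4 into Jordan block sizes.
Block sizes for λ = 4: [2, 2, 1, 1]

Step 1 — from the characteristic polynomial, algebraic multiplicity of λ = 4 is 6. From dim ker(A − (4)·I) = 4, there are exactly 4 Jordan blocks for λ = 4.
Step 2 — from the minimal polynomial, the factor (x − 4)^2 tells us the largest block for λ = 4 has size 2.
Step 3 — with total size 6, 4 blocks, and largest block 2, the block sizes (in nonincreasing order) are [2, 2, 1, 1].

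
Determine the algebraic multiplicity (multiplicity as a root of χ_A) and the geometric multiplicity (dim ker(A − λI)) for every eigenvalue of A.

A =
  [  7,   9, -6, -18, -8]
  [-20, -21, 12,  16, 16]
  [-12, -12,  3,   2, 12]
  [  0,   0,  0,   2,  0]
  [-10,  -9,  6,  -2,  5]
λ = -3: alg = 3, geom = 2; λ = 2: alg = 1, geom = 1; λ = 3: alg = 1, geom = 1

Step 1 — factor the characteristic polynomial to read off the algebraic multiplicities:
  χ_A(x) = (x - 3)*(x - 2)*(x + 3)^3

Step 2 — compute geometric multiplicities via the rank-nullity identity g(λ) = n − rank(A − λI):
  rank(A − (-3)·I) = 3, so dim ker(A − (-3)·I) = n − 3 = 2
  rank(A − (2)·I) = 4, so dim ker(A − (2)·I) = n − 4 = 1
  rank(A − (3)·I) = 4, so dim ker(A − (3)·I) = n − 4 = 1

Summary:
  λ = -3: algebraic multiplicity = 3, geometric multiplicity = 2
  λ = 2: algebraic multiplicity = 1, geometric multiplicity = 1
  λ = 3: algebraic multiplicity = 1, geometric multiplicity = 1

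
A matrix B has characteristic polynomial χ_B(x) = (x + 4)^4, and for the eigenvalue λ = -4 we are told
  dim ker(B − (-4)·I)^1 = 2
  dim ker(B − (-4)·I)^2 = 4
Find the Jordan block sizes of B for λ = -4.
Block sizes for λ = -4: [2, 2]

From the dimensions of kernels of powers, the number of Jordan blocks of size at least j is d_j − d_{j−1} where d_j = dim ker(N^j) (with d_0 = 0). Computing the differences gives [2, 2].
The number of blocks of size exactly k is (#blocks of size ≥ k) − (#blocks of size ≥ k + 1), so the partition is: 2 block(s) of size 2.
In nonincreasing order the block sizes are [2, 2].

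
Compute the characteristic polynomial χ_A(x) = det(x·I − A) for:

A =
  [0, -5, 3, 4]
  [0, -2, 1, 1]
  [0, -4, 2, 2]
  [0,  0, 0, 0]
x^4

Expanding det(x·I − A) (e.g. by cofactor expansion or by noting that A is similar to its Jordan form J, which has the same characteristic polynomial as A) gives
  χ_A(x) = x^4
which factors as x^4. The eigenvalues (with algebraic multiplicities) are λ = 0 with multiplicity 4.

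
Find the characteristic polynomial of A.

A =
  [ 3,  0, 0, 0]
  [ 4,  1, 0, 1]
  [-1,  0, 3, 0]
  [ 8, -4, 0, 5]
x^4 - 12*x^3 + 54*x^2 - 108*x + 81

Expanding det(x·I − A) (e.g. by cofactor expansion or by noting that A is similar to its Jordan form J, which has the same characteristic polynomial as A) gives
  χ_A(x) = x^4 - 12*x^3 + 54*x^2 - 108*x + 81
which factors as (x - 3)^4. The eigenvalues (with algebraic multiplicities) are λ = 3 with multiplicity 4.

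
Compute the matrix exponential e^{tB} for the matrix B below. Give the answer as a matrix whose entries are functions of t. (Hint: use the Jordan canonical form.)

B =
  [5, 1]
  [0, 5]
e^{tB} =
  [exp(5*t), t*exp(5*t)]
  [0, exp(5*t)]

Strategy: write B = P · J · P⁻¹ where J is a Jordan canonical form, so e^{tB} = P · e^{tJ} · P⁻¹, and e^{tJ} can be computed block-by-block.

B has Jordan form
J =
  [5, 1]
  [0, 5]
(up to reordering of blocks).

Per-block formulas:
  For a 2×2 Jordan block J_2(5): exp(t · J_2(5)) = e^(5t)·(I + t·N), where N is the 2×2 nilpotent shift.

After assembling e^{tJ} and conjugating by P, we get:

e^{tB} =
  [exp(5*t), t*exp(5*t)]
  [0, exp(5*t)]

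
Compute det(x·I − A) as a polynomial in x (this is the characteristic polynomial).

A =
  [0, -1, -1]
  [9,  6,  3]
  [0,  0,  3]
x^3 - 9*x^2 + 27*x - 27

Expanding det(x·I − A) (e.g. by cofactor expansion or by noting that A is similar to its Jordan form J, which has the same characteristic polynomial as A) gives
  χ_A(x) = x^3 - 9*x^2 + 27*x - 27
which factors as (x - 3)^3. The eigenvalues (with algebraic multiplicities) are λ = 3 with multiplicity 3.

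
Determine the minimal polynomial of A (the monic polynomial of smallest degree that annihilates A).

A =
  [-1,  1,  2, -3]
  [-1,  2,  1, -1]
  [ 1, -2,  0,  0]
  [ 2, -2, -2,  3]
x^3 - 3*x^2 + 3*x - 1

The characteristic polynomial is χ_A(x) = (x - 1)^4, so the eigenvalues are known. The minimal polynomial is
  m_A(x) = Π_λ (x − λ)^{k_λ}
where k_λ is the size of the *largest* Jordan block for λ (equivalently, the smallest k with (A − λI)^k v = 0 for every generalised eigenvector v of λ).

  λ = 1: largest Jordan block has size 3, contributing (x − 1)^3

So m_A(x) = (x - 1)^3 = x^3 - 3*x^2 + 3*x - 1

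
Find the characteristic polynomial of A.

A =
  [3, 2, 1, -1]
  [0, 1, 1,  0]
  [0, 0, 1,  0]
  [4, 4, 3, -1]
x^4 - 4*x^3 + 6*x^2 - 4*x + 1

Expanding det(x·I − A) (e.g. by cofactor expansion or by noting that A is similar to its Jordan form J, which has the same characteristic polynomial as A) gives
  χ_A(x) = x^4 - 4*x^3 + 6*x^2 - 4*x + 1
which factors as (x - 1)^4. The eigenvalues (with algebraic multiplicities) are λ = 1 with multiplicity 4.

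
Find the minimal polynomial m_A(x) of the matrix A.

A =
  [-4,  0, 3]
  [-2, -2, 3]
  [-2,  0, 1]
x^2 + 3*x + 2

The characteristic polynomial is χ_A(x) = (x + 1)*(x + 2)^2, so the eigenvalues are known. The minimal polynomial is
  m_A(x) = Π_λ (x − λ)^{k_λ}
where k_λ is the size of the *largest* Jordan block for λ (equivalently, the smallest k with (A − λI)^k v = 0 for every generalised eigenvector v of λ).

  λ = -2: largest Jordan block has size 1, contributing (x + 2)
  λ = -1: largest Jordan block has size 1, contributing (x + 1)

So m_A(x) = (x + 1)*(x + 2) = x^2 + 3*x + 2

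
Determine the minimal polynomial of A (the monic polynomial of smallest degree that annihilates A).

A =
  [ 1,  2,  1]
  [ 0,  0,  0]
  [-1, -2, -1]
x^2

The characteristic polynomial is χ_A(x) = x^3, so the eigenvalues are known. The minimal polynomial is
  m_A(x) = Π_λ (x − λ)^{k_λ}
where k_λ is the size of the *largest* Jordan block for λ (equivalently, the smallest k with (A − λI)^k v = 0 for every generalised eigenvector v of λ).

  λ = 0: largest Jordan block has size 2, contributing (x − 0)^2

So m_A(x) = x^2 = x^2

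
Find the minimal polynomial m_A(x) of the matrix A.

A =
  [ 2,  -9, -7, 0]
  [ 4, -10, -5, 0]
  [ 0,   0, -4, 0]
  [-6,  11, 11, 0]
x^4 + 12*x^3 + 48*x^2 + 64*x

The characteristic polynomial is χ_A(x) = x*(x + 4)^3, so the eigenvalues are known. The minimal polynomial is
  m_A(x) = Π_λ (x − λ)^{k_λ}
where k_λ is the size of the *largest* Jordan block for λ (equivalently, the smallest k with (A − λI)^k v = 0 for every generalised eigenvector v of λ).

  λ = -4: largest Jordan block has size 3, contributing (x + 4)^3
  λ = 0: largest Jordan block has size 1, contributing (x − 0)

So m_A(x) = x*(x + 4)^3 = x^4 + 12*x^3 + 48*x^2 + 64*x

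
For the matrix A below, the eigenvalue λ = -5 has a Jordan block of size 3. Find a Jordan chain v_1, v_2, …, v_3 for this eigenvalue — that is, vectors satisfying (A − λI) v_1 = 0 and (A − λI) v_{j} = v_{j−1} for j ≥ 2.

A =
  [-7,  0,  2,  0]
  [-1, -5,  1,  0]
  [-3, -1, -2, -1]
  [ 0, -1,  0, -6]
A Jordan chain for λ = -5 of length 3:
v_1 = (-2, -1, -2, 1)ᵀ
v_2 = (-2, -1, -3, 0)ᵀ
v_3 = (1, 0, 0, 0)ᵀ

Let N = A − (-5)·I. We want v_3 with N^3 v_3 = 0 but N^2 v_3 ≠ 0; then v_{j-1} := N · v_j for j = 3, …, 2.

Pick v_3 = (1, 0, 0, 0)ᵀ.
Then v_2 = N · v_3 = (-2, -1, -3, 0)ᵀ.
Then v_1 = N · v_2 = (-2, -1, -2, 1)ᵀ.

Sanity check: (A − (-5)·I) v_1 = (0, 0, 0, 0)ᵀ = 0. ✓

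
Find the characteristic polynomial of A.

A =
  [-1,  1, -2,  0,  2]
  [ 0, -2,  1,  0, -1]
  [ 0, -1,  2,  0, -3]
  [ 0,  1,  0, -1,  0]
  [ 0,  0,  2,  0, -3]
x^5 + 5*x^4 + 10*x^3 + 10*x^2 + 5*x + 1

Expanding det(x·I − A) (e.g. by cofactor expansion or by noting that A is similar to its Jordan form J, which has the same characteristic polynomial as A) gives
  χ_A(x) = x^5 + 5*x^4 + 10*x^3 + 10*x^2 + 5*x + 1
which factors as (x + 1)^5. The eigenvalues (with algebraic multiplicities) are λ = -1 with multiplicity 5.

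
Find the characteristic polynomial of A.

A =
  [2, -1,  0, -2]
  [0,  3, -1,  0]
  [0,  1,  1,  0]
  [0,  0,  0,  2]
x^4 - 8*x^3 + 24*x^2 - 32*x + 16

Expanding det(x·I − A) (e.g. by cofactor expansion or by noting that A is similar to its Jordan form J, which has the same characteristic polynomial as A) gives
  χ_A(x) = x^4 - 8*x^3 + 24*x^2 - 32*x + 16
which factors as (x - 2)^4. The eigenvalues (with algebraic multiplicities) are λ = 2 with multiplicity 4.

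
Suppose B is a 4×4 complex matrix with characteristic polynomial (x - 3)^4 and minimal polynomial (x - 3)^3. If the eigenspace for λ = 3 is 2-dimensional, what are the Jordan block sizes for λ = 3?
Block sizes for λ = 3: [3, 1]

Step 1 — from the characteristic polynomial, algebraic multiplicity of λ = 3 is 4. From dim ker(B − (3)·I) = 2, there are exactly 2 Jordan blocks for λ = 3.
Step 2 — from the minimal polynomial, the factor (x − 3)^3 tells us the largest block for λ = 3 has size 3.
Step 3 — with total size 4, 2 blocks, and largest block 3, the block sizes (in nonincreasing order) are [3, 1].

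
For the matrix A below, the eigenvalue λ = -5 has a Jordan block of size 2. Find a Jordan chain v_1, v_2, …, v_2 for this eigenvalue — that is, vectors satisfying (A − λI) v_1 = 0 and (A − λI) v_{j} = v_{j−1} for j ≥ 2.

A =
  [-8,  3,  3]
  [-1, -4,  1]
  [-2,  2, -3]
A Jordan chain for λ = -5 of length 2:
v_1 = (-3, -1, -2)ᵀ
v_2 = (1, 0, 0)ᵀ

Let N = A − (-5)·I. We want v_2 with N^2 v_2 = 0 but N^1 v_2 ≠ 0; then v_{j-1} := N · v_j for j = 2, …, 2.

Pick v_2 = (1, 0, 0)ᵀ.
Then v_1 = N · v_2 = (-3, -1, -2)ᵀ.

Sanity check: (A − (-5)·I) v_1 = (0, 0, 0)ᵀ = 0. ✓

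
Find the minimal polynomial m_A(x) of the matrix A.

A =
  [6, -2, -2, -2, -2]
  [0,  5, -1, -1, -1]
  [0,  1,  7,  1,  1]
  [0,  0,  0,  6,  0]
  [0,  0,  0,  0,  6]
x^2 - 12*x + 36

The characteristic polynomial is χ_A(x) = (x - 6)^5, so the eigenvalues are known. The minimal polynomial is
  m_A(x) = Π_λ (x − λ)^{k_λ}
where k_λ is the size of the *largest* Jordan block for λ (equivalently, the smallest k with (A − λI)^k v = 0 for every generalised eigenvector v of λ).

  λ = 6: largest Jordan block has size 2, contributing (x − 6)^2

So m_A(x) = (x - 6)^2 = x^2 - 12*x + 36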